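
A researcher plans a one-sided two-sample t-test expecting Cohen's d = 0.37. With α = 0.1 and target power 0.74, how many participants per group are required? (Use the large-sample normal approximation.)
n = 55 per group

Sample size formula (two-sample t-test, normal approximation):
n = 2 · ((z_α + z_β) / d)²

z_α = 1.282 (for α = 0.1, one-sided)
z_β = 0.643 (for power = 0.74)
d = 0.37

n = 2 · ((1.282 + 0.643) / 0.37)²
n = 2 · (5.203)²
n ≈ 54.14
Round up to the next whole number: n = 55 per group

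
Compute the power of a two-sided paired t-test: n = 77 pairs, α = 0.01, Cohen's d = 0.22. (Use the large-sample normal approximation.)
Power ≈ 0.26

Power calculation (paired t-test, normal approximation):
z_β = d · √n - z_{α/2}
z_β = 0.22 · √77 - 2.576
z_β = 0.22 · 8.775 - 2.576
z_β = -0.645

Power = Φ(z_β) = Φ(-0.645) ≈ 0.259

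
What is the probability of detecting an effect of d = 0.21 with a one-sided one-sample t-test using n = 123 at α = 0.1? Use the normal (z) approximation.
Power ≈ 0.85

Power calculation (one-sample t-test, normal approximation):
z_β = d · √n - z_α
z_β = 0.21 · √123 - 1.282
z_β = 0.21 · 11.091 - 1.282
z_β = 1.047

Power = Φ(z_β) = Φ(1.047) ≈ 0.853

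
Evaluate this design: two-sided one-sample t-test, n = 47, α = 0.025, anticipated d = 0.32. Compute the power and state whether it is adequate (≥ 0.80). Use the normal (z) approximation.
Power ≈ 0.48; the study is underpowered (power < 0.80)

Power calculation (one-sample t-test, normal approximation):
z_β = d · √n - z_{α/2}
z_β = 0.32 · √47 - 2.241
z_β = 0.32 · 6.856 - 2.241
z_β = -0.048

Power = Φ(z_β) = Φ(-0.048) ≈ 0.481

Effect size d = 0.32 is small by Cohen's convention (0.2/0.5/0.8).

Threshold: power ≥ 0.80 is conventionally adequate.
Power ≈ 0.48 → the study is underpowered (power < 0.80).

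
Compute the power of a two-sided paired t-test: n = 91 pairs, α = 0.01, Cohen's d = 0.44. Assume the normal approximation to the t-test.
Power ≈ 0.95

Power calculation (paired t-test, normal approximation):
z_β = d · √n - z_{α/2}
z_β = 0.44 · √91 - 2.576
z_β = 0.44 · 9.539 - 2.576
z_β = 1.622

Power = Φ(z_β) = Φ(1.622) ≈ 0.948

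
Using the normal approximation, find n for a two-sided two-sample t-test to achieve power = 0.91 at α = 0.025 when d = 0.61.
n = 69 per group

Sample size formula (two-sample t-test, normal approximation):
n = 2 · ((z_{α/2} + z_β) / d)²

z_{α/2} = 2.241 (for α = 0.025, two-sided)
z_β = 1.341 (for power = 0.91)
d = 0.61

n = 2 · ((2.241 + 1.341) / 0.61)²
n = 2 · (5.872)²
n ≈ 68.96
Round up to the next whole number: n = 69 per group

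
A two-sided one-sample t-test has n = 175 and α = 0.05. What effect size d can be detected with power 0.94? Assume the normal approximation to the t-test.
d ≈ 0.27

Minimum detectable effect (one-sample t-test, normal approximation):
d = (z_{α/2} + z_β) / √n
d = (1.960 + 1.555) / √175
d = 3.515 / 13.229
d ≈ 0.27

By Cohen's convention (0.2 small / 0.5 medium / 0.8 large): small effect.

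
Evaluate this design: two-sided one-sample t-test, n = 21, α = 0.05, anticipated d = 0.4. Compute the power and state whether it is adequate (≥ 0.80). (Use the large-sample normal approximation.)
Power ≈ 0.45; the study is underpowered (power < 0.80)

Power calculation (one-sample t-test, normal approximation):
z_β = d · √n - z_{α/2}
z_β = 0.4 · √21 - 1.960
z_β = 0.4 · 4.583 - 1.960
z_β = -0.127

Power = Φ(z_β) = Φ(-0.127) ≈ 0.449

Effect size d = 0.4 is small by Cohen's convention (0.2/0.5/0.8).

Threshold: power ≥ 0.80 is conventionally adequate.
Power ≈ 0.45 → the study is underpowered (power < 0.80).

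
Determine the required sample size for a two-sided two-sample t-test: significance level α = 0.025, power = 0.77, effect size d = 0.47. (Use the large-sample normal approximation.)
n = 81 per group

Sample size formula (two-sample t-test, normal approximation):
n = 2 · ((z_{α/2} + z_β) / d)²

z_{α/2} = 2.241 (for α = 0.025, two-sided)
z_β = 0.739 (for power = 0.77)
d = 0.47

n = 2 · ((2.241 + 0.739) / 0.47)²
n = 2 · (6.340)²
n ≈ 80.39
Round up to the next whole number: n = 81 per group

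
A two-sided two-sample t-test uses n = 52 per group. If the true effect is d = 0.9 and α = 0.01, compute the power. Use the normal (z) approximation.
Power ≈ 0.98

Power calculation (two-sample t-test, normal approximation):
z_β = d · √(n/2) - z_{α/2}
z_β = 0.9 · √(52/2) - 2.576
z_β = 0.9 · 5.099 - 2.576
z_β = 2.013

Power = Φ(z_β) = Φ(2.013) ≈ 0.978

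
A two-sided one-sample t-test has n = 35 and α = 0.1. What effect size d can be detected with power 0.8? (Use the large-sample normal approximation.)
d ≈ 0.42

Minimum detectable effect (one-sample t-test, normal approximation):
d = (z_{α/2} + z_β) / √n
d = (1.645 + 0.842) / √35
d = 2.486 / 5.916
d ≈ 0.42

By Cohen's convention (0.2 small / 0.5 medium / 0.8 large): small effect.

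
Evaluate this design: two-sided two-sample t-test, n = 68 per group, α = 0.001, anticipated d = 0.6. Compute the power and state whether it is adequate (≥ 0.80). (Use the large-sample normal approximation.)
Power ≈ 0.58; the study is underpowered (power < 0.80)

Power calculation (two-sample t-test, normal approximation):
z_β = d · √(n/2) - z_{α/2}
z_β = 0.6 · √(68/2) - 3.291
z_β = 0.6 · 5.831 - 3.291
z_β = 0.208

Power = Φ(z_β) = Φ(0.208) ≈ 0.582

Effect size d = 0.6 is medium by Cohen's convention (0.2/0.5/0.8).

Threshold: power ≥ 0.80 is conventionally adequate.
Power ≈ 0.58 → the study is underpowered (power < 0.80).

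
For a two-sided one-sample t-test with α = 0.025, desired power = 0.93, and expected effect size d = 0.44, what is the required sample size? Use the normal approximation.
n = 72

Sample size formula (one-sample t-test, normal approximation):
n = ((z_{α/2} + z_β) / d)²

z_{α/2} = 2.241 (for α = 0.025, two-sided)
z_β = 1.476 (for power = 0.93)
d = 0.44

n = ((2.241 + 1.476) / 0.44)²
n = (8.448)²
n ≈ 71.37
Round up to the next whole number: n = 72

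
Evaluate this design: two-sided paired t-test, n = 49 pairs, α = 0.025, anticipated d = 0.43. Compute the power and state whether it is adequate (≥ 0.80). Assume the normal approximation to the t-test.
Power ≈ 0.78; the study is underpowered (power < 0.80)

Power calculation (paired t-test, normal approximation):
z_β = d · √n - z_{α/2}
z_β = 0.43 · √49 - 2.241
z_β = 0.43 · 7.000 - 2.241
z_β = 0.769

Power = Φ(z_β) = Φ(0.769) ≈ 0.779

Effect size d = 0.43 is small by Cohen's convention (0.2/0.5/0.8).

Threshold: power ≥ 0.80 is conventionally adequate.
Power ≈ 0.78 → the study is underpowered (power < 0.80).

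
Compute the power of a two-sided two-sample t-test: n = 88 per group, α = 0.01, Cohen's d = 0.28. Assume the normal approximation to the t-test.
Power ≈ 0.24

Power calculation (two-sample t-test, normal approximation):
z_β = d · √(n/2) - z_{α/2}
z_β = 0.28 · √(88/2) - 2.576
z_β = 0.28 · 6.633 - 2.576
z_β = -0.719

Power = Φ(z_β) = Φ(-0.719) ≈ 0.236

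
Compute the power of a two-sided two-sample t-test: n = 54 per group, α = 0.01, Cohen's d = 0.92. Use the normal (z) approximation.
Power ≈ 0.99

Power calculation (two-sample t-test, normal approximation):
z_β = d · √(n/2) - z_{α/2}
z_β = 0.92 · √(54/2) - 2.576
z_β = 0.92 · 5.196 - 2.576
z_β = 2.205

Power = Φ(z_β) = Φ(2.205) ≈ 0.986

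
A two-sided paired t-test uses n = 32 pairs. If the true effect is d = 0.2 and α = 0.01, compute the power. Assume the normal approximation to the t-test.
Power ≈ 0.07

Power calculation (paired t-test, normal approximation):
z_β = d · √n - z_{α/2}
z_β = 0.2 · √32 - 2.576
z_β = 0.2 · 5.657 - 2.576
z_β = -1.444

Power = Φ(z_β) = Φ(-1.444) ≈ 0.074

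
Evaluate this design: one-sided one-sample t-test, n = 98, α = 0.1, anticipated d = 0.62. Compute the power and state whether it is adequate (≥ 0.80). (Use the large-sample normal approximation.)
Power ≈ 1.00; the study is adequately powered (power ≥ 0.80)

Power calculation (one-sample t-test, normal approximation):
z_β = d · √n - z_α
z_β = 0.62 · √98 - 1.282
z_β = 0.62 · 9.899 - 1.282
z_β = 4.856

Power = Φ(z_β) = Φ(4.856) ≈ 1.000

Effect size d = 0.62 is medium by Cohen's convention (0.2/0.5/0.8).

Threshold: power ≥ 0.80 is conventionally adequate.
Power ≈ 1.00 → the study is adequately powered (power ≥ 0.80).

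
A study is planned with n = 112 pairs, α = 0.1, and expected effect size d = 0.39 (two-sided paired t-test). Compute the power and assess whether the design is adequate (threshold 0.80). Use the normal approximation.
Power ≈ 0.99; the study is adequately powered (power ≥ 0.80)

Power calculation (paired t-test, normal approximation):
z_β = d · √n - z_{α/2}
z_β = 0.39 · √112 - 1.645
z_β = 0.39 · 10.583 - 1.645
z_β = 2.483

Power = Φ(z_β) = Φ(2.483) ≈ 0.993

Effect size d = 0.39 is small by Cohen's convention (0.2/0.5/0.8).

Threshold: power ≥ 0.80 is conventionally adequate.
Power ≈ 0.99 → the study is adequately powered (power ≥ 0.80).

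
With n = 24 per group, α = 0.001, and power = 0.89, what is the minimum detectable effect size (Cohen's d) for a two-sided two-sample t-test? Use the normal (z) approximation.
d ≈ 1.30

Minimum detectable effect (two-sample t-test, normal approximation):
d = (z_{α/2} + z_β) / √(n/2)
d = (3.291 + 1.227) / √(24/2)
d = 4.517 / 3.464
d ≈ 1.30

By Cohen's convention (0.2 small / 0.5 medium / 0.8 large): large effect.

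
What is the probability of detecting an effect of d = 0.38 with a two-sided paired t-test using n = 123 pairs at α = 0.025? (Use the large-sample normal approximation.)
Power ≈ 0.98

Power calculation (paired t-test, normal approximation):
z_β = d · √n - z_{α/2}
z_β = 0.38 · √123 - 2.241
z_β = 0.38 · 11.091 - 2.241
z_β = 1.973

Power = Φ(z_β) = Φ(1.973) ≈ 0.976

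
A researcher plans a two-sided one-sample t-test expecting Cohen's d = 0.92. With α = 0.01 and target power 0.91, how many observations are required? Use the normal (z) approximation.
n = 19

Sample size formula (one-sample t-test, normal approximation):
n = ((z_{α/2} + z_β) / d)²

z_{α/2} = 2.576 (for α = 0.01, two-sided)
z_β = 1.341 (for power = 0.91)
d = 0.92

n = ((2.576 + 1.341) / 0.92)²
n = (4.258)²
n ≈ 18.13
Round up to the next whole number: n = 19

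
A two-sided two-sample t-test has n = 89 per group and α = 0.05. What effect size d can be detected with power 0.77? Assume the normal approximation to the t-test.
d ≈ 0.40

Minimum detectable effect (two-sample t-test, normal approximation):
d = (z_{α/2} + z_β) / √(n/2)
d = (1.960 + 0.739) / √(89/2)
d = 2.699 / 6.671
d ≈ 0.40

By Cohen's convention (0.2 small / 0.5 medium / 0.8 large): small effect.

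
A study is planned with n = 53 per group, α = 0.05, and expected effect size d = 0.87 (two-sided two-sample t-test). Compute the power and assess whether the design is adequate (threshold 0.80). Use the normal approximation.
Power ≈ 0.99; the study is adequately powered (power ≥ 0.80)

Power calculation (two-sample t-test, normal approximation):
z_β = d · √(n/2) - z_{α/2}
z_β = 0.87 · √(53/2) - 1.960
z_β = 0.87 · 5.148 - 1.960
z_β = 2.519

Power = Φ(z_β) = Φ(2.519) ≈ 0.994

Effect size d = 0.87 is large by Cohen's convention (0.2/0.5/0.8).

Threshold: power ≥ 0.80 is conventionally adequate.
Power ≈ 0.99 → the study is adequately powered (power ≥ 0.80).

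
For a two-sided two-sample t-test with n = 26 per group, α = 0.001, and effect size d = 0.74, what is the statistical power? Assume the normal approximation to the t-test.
Power ≈ 0.27

Power calculation (two-sample t-test, normal approximation):
z_β = d · √(n/2) - z_{α/2}
z_β = 0.74 · √(26/2) - 3.291
z_β = 0.74 · 3.606 - 3.291
z_β = -0.622

Power = Φ(z_β) = Φ(-0.622) ≈ 0.267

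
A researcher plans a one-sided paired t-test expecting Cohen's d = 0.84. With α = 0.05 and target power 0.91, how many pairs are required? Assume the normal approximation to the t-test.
n = 13 pairs

Sample size formula (paired t-test, normal approximation):
n = ((z_α + z_β) / d)²

z_α = 1.645 (for α = 0.05, one-sided)
z_β = 1.341 (for power = 0.91)
d = 0.84

n = ((1.645 + 1.341) / 0.84)²
n = (3.555)²
n ≈ 12.64
Round up to the next whole number: n = 13 pairs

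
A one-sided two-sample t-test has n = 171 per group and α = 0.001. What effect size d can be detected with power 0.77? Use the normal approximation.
d ≈ 0.41

Minimum detectable effect (two-sample t-test, normal approximation):
d = (z_α + z_β) / √(n/2)
d = (3.090 + 0.739) / √(171/2)
d = 3.829 / 9.247
d ≈ 0.41

By Cohen's convention (0.2 small / 0.5 medium / 0.8 large): small effect.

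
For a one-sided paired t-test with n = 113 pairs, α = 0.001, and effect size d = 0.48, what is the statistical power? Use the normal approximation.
Power ≈ 0.98

Power calculation (paired t-test, normal approximation):
z_β = d · √n - z_α
z_β = 0.48 · √113 - 3.090
z_β = 0.48 · 10.630 - 3.090
z_β = 2.012

Power = Φ(z_β) = Φ(2.012) ≈ 0.978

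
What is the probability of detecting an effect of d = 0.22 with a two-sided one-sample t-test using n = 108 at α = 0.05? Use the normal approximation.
Power ≈ 0.63

Power calculation (one-sample t-test, normal approximation):
z_β = d · √n - z_{α/2}
z_β = 0.22 · √108 - 1.960
z_β = 0.22 · 10.392 - 1.960
z_β = 0.326

Power = Φ(z_β) = Φ(0.326) ≈ 0.628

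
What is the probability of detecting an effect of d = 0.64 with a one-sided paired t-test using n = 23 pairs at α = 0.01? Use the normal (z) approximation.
Power ≈ 0.77

Power calculation (paired t-test, normal approximation):
z_β = d · √n - z_α
z_β = 0.64 · √23 - 2.326
z_β = 0.64 · 4.796 - 2.326
z_β = 0.743

Power = Φ(z_β) = Φ(0.743) ≈ 0.771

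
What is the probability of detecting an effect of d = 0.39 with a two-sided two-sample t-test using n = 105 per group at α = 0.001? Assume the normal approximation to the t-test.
Power ≈ 0.32

Power calculation (two-sample t-test, normal approximation):
z_β = d · √(n/2) - z_{α/2}
z_β = 0.39 · √(105/2) - 3.291
z_β = 0.39 · 7.246 - 3.291
z_β = -0.465

Power = Φ(z_β) = Φ(-0.465) ≈ 0.321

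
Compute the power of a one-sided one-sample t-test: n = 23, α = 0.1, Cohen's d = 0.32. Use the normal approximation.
Power ≈ 0.60

Power calculation (one-sample t-test, normal approximation):
z_β = d · √n - z_α
z_β = 0.32 · √23 - 1.282
z_β = 0.32 · 4.796 - 1.282
z_β = 0.253

Power = Φ(z_β) = Φ(0.253) ≈ 0.600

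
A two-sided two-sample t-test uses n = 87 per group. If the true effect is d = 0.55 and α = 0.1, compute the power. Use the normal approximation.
Power ≈ 0.98

Power calculation (two-sample t-test, normal approximation):
z_β = d · √(n/2) - z_{α/2}
z_β = 0.55 · √(87/2) - 1.645
z_β = 0.55 · 6.595 - 1.645
z_β = 1.983

Power = Φ(z_β) = Φ(1.983) ≈ 0.976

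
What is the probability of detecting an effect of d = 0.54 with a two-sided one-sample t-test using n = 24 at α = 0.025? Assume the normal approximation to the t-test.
Power ≈ 0.66

Power calculation (one-sample t-test, normal approximation):
z_β = d · √n - z_{α/2}
z_β = 0.54 · √24 - 2.241
z_β = 0.54 · 4.899 - 2.241
z_β = 0.404

Power = Φ(z_β) = Φ(0.404) ≈ 0.657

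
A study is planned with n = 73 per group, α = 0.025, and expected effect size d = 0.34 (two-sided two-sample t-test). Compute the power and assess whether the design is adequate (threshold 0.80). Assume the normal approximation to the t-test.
Power ≈ 0.43; the study is underpowered (power < 0.80)

Power calculation (two-sample t-test, normal approximation):
z_β = d · √(n/2) - z_{α/2}
z_β = 0.34 · √(73/2) - 2.241
z_β = 0.34 · 6.042 - 2.241
z_β = -0.187

Power = Φ(z_β) = Φ(-0.187) ≈ 0.426

Effect size d = 0.34 is small by Cohen's convention (0.2/0.5/0.8).

Threshold: power ≥ 0.80 is conventionally adequate.
Power ≈ 0.43 → the study is underpowered (power < 0.80).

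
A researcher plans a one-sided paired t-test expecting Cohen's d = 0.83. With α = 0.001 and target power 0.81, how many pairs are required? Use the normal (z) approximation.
n = 23 pairs

Sample size formula (paired t-test, normal approximation):
n = ((z_α + z_β) / d)²

z_α = 3.090 (for α = 0.001, one-sided)
z_β = 0.878 (for power = 0.81)
d = 0.83

n = ((3.090 + 0.878) / 0.83)²
n = (4.781)²
n ≈ 22.86
Round up to the next whole number: n = 23 pairs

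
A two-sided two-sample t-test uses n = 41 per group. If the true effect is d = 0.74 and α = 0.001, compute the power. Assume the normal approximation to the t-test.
Power ≈ 0.52

Power calculation (two-sample t-test, normal approximation):
z_β = d · √(n/2) - z_{α/2}
z_β = 0.74 · √(41/2) - 3.291
z_β = 0.74 · 4.528 - 3.291
z_β = 0.060

Power = Φ(z_β) = Φ(0.060) ≈ 0.524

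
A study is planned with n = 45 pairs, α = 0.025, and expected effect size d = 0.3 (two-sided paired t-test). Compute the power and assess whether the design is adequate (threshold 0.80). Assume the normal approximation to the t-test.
Power ≈ 0.41; the study is underpowered (power < 0.80)

Power calculation (paired t-test, normal approximation):
z_β = d · √n - z_{α/2}
z_β = 0.3 · √45 - 2.241
z_β = 0.3 · 6.708 - 2.241
z_β = -0.229

Power = Φ(z_β) = Φ(-0.229) ≈ 0.409

Effect size d = 0.3 is small by Cohen's convention (0.2/0.5/0.8).

Threshold: power ≥ 0.80 is conventionally adequate.
Power ≈ 0.41 → the study is underpowered (power < 0.80).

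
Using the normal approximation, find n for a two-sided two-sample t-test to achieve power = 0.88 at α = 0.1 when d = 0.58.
n = 48 per group

Sample size formula (two-sample t-test, normal approximation):
n = 2 · ((z_{α/2} + z_β) / d)²

z_{α/2} = 1.645 (for α = 0.1, two-sided)
z_β = 1.175 (for power = 0.88)
d = 0.58

n = 2 · ((1.645 + 1.175) / 0.58)²
n = 2 · (4.862)²
n ≈ 47.28
Round up to the next whole number: n = 48 per group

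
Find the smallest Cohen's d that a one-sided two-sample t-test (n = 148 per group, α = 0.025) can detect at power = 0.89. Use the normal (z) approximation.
d ≈ 0.37

Minimum detectable effect (two-sample t-test, normal approximation):
d = (z_α + z_β) / √(n/2)
d = (1.960 + 1.227) / √(148/2)
d = 3.186 / 8.602
d ≈ 0.37

By Cohen's convention (0.2 small / 0.5 medium / 0.8 large): small effect.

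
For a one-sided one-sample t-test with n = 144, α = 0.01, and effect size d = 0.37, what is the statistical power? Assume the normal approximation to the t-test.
Power ≈ 0.98

Power calculation (one-sample t-test, normal approximation):
z_β = d · √n - z_α
z_β = 0.37 · √144 - 2.326
z_β = 0.37 · 12.000 - 2.326
z_β = 2.114

Power = Φ(z_β) = Φ(2.114) ≈ 0.983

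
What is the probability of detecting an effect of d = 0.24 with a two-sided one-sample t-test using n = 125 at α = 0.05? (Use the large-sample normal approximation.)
Power ≈ 0.77

Power calculation (one-sample t-test, normal approximation):
z_β = d · √n - z_{α/2}
z_β = 0.24 · √125 - 1.960
z_β = 0.24 · 11.180 - 1.960
z_β = 0.723

Power = Φ(z_β) = Φ(0.723) ≈ 0.765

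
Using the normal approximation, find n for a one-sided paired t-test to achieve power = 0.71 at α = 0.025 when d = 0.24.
n = 110 pairs

Sample size formula (paired t-test, normal approximation):
n = ((z_α + z_β) / d)²

z_α = 1.960 (for α = 0.025, one-sided)
z_β = 0.553 (for power = 0.71)
d = 0.24

n = ((1.960 + 0.553) / 0.24)²
n = (10.471)²
n ≈ 109.64
Round up to the next whole number: n = 110 pairs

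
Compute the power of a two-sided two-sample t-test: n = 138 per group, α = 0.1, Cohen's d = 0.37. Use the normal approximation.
Power ≈ 0.92

Power calculation (two-sample t-test, normal approximation):
z_β = d · √(n/2) - z_{α/2}
z_β = 0.37 · √(138/2) - 1.645
z_β = 0.37 · 8.307 - 1.645
z_β = 1.429

Power = Φ(z_β) = Φ(1.429) ≈ 0.923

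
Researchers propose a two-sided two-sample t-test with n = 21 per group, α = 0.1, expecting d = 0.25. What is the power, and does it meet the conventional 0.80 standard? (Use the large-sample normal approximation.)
Power ≈ 0.20; the study is underpowered (power < 0.80)

Power calculation (two-sample t-test, normal approximation):
z_β = d · √(n/2) - z_{α/2}
z_β = 0.25 · √(21/2) - 1.645
z_β = 0.25 · 3.240 - 1.645
z_β = -0.835

Power = Φ(z_β) = Φ(-0.835) ≈ 0.202

Effect size d = 0.25 is small by Cohen's convention (0.2/0.5/0.8).

Threshold: power ≥ 0.80 is conventionally adequate.
Power ≈ 0.20 → the study is underpowered (power < 0.80).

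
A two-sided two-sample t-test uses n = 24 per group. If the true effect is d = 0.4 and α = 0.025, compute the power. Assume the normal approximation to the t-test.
Power ≈ 0.20

Power calculation (two-sample t-test, normal approximation):
z_β = d · √(n/2) - z_{α/2}
z_β = 0.4 · √(24/2) - 2.241
z_β = 0.4 · 3.464 - 2.241
z_β = -0.856

Power = Φ(z_β) = Φ(-0.856) ≈ 0.196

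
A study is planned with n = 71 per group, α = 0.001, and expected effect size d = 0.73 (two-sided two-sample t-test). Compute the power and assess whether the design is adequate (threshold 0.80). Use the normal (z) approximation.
Power ≈ 0.86; the study is adequately powered (power ≥ 0.80)

Power calculation (two-sample t-test, normal approximation):
z_β = d · √(n/2) - z_{α/2}
z_β = 0.73 · √(71/2) - 3.291
z_β = 0.73 · 5.958 - 3.291
z_β = 1.059

Power = Φ(z_β) = Φ(1.059) ≈ 0.855

Effect size d = 0.73 is medium by Cohen's convention (0.2/0.5/0.8).

Threshold: power ≥ 0.80 is conventionally adequate.
Power ≈ 0.86 → the study is adequately powered (power ≥ 0.80).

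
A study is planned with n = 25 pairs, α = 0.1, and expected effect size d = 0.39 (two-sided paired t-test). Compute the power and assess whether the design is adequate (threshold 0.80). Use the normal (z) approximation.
Power ≈ 0.62; the study is underpowered (power < 0.80)

Power calculation (paired t-test, normal approximation):
z_β = d · √n - z_{α/2}
z_β = 0.39 · √25 - 1.645
z_β = 0.39 · 5.000 - 1.645
z_β = 0.305

Power = Φ(z_β) = Φ(0.305) ≈ 0.620

Effect size d = 0.39 is small by Cohen's convention (0.2/0.5/0.8).

Threshold: power ≥ 0.80 is conventionally adequate.
Power ≈ 0.62 → the study is underpowered (power < 0.80).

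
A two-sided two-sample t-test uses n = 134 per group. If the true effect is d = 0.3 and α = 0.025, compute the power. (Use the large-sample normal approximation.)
Power ≈ 0.58

Power calculation (two-sample t-test, normal approximation):
z_β = d · √(n/2) - z_{α/2}
z_β = 0.3 · √(134/2) - 2.241
z_β = 0.3 · 8.185 - 2.241
z_β = 0.214

Power = Φ(z_β) = Φ(0.214) ≈ 0.585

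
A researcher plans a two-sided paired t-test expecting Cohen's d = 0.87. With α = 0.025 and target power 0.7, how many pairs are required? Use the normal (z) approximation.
n = 11 pairs

Sample size formula (paired t-test, normal approximation):
n = ((z_{α/2} + z_β) / d)²

z_{α/2} = 2.241 (for α = 0.025, two-sided)
z_β = 0.524 (for power = 0.7)
d = 0.87

n = ((2.241 + 0.524) / 0.87)²
n = (3.178)²
n ≈ 10.10
Round up to the next whole number: n = 11 pairs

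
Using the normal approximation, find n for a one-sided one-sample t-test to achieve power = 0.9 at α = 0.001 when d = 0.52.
n = 71

Sample size formula (one-sample t-test, normal approximation):
n = ((z_α + z_β) / d)²

z_α = 3.090 (for α = 0.001, one-sided)
z_β = 1.282 (for power = 0.9)
d = 0.52

n = ((3.090 + 1.282) / 0.52)²
n = (8.408)²
n ≈ 70.69
Round up to the next whole number: n = 71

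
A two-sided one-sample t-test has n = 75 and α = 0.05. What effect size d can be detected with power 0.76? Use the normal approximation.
d ≈ 0.31

Minimum detectable effect (one-sample t-test, normal approximation):
d = (z_{α/2} + z_β) / √n
d = (1.960 + 0.706) / √75
d = 2.666 / 8.660
d ≈ 0.31

By Cohen's convention (0.2 small / 0.5 medium / 0.8 large): small effect.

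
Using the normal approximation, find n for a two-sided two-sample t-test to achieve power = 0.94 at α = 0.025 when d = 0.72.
n = 56 per group

Sample size formula (two-sample t-test, normal approximation):
n = 2 · ((z_{α/2} + z_β) / d)²

z_{α/2} = 2.241 (for α = 0.025, two-sided)
z_β = 1.555 (for power = 0.94)
d = 0.72

n = 2 · ((2.241 + 1.555) / 0.72)²
n = 2 · (5.272)²
n ≈ 55.59
Round up to the next whole number: n = 56 per group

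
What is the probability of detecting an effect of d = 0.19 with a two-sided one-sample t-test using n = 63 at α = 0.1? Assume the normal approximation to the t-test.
Power ≈ 0.45

Power calculation (one-sample t-test, normal approximation):
z_β = d · √n - z_{α/2}
z_β = 0.19 · √63 - 1.645
z_β = 0.19 · 7.937 - 1.645
z_β = -0.137

Power = Φ(z_β) = Φ(-0.137) ≈ 0.446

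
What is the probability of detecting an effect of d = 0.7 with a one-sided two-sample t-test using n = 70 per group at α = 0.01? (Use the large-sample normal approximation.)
Power ≈ 0.97

Power calculation (two-sample t-test, normal approximation):
z_β = d · √(n/2) - z_α
z_β = 0.7 · √(70/2) - 2.326
z_β = 0.7 · 5.916 - 2.326
z_β = 1.815

Power = Φ(z_β) = Φ(1.815) ≈ 0.965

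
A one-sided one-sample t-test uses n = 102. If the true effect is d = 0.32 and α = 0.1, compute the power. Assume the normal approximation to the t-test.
Power ≈ 0.97

Power calculation (one-sample t-test, normal approximation):
z_β = d · √n - z_α
z_β = 0.32 · √102 - 1.282
z_β = 0.32 · 10.100 - 1.282
z_β = 1.950

Power = Φ(z_β) = Φ(1.950) ≈ 0.974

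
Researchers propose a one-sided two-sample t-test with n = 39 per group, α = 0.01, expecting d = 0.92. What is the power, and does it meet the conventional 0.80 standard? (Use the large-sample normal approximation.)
Power ≈ 0.96; the study is adequately powered (power ≥ 0.80)

Power calculation (two-sample t-test, normal approximation):
z_β = d · √(n/2) - z_α
z_β = 0.92 · √(39/2) - 2.326
z_β = 0.92 · 4.416 - 2.326
z_β = 1.736

Power = Φ(z_β) = Φ(1.736) ≈ 0.959

Effect size d = 0.92 is large by Cohen's convention (0.2/0.5/0.8).

Threshold: power ≥ 0.80 is conventionally adequate.
Power ≈ 0.96 → the study is adequately powered (power ≥ 0.80).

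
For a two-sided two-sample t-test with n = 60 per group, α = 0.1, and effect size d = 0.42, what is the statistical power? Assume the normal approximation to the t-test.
Power ≈ 0.74

Power calculation (two-sample t-test, normal approximation):
z_β = d · √(n/2) - z_{α/2}
z_β = 0.42 · √(60/2) - 1.645
z_β = 0.42 · 5.477 - 1.645
z_β = 0.656

Power = Φ(z_β) = Φ(0.656) ≈ 0.744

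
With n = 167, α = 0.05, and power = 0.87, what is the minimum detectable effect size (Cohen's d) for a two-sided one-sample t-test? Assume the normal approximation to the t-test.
d ≈ 0.24

Minimum detectable effect (one-sample t-test, normal approximation):
d = (z_{α/2} + z_β) / √n
d = (1.960 + 1.126) / √167
d = 3.086 / 12.923
d ≈ 0.24

By Cohen's convention (0.2 small / 0.5 medium / 0.8 large): small effect.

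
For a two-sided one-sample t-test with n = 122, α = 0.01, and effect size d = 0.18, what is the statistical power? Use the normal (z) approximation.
Power ≈ 0.28

Power calculation (one-sample t-test, normal approximation):
z_β = d · √n - z_{α/2}
z_β = 0.18 · √122 - 2.576
z_β = 0.18 · 11.045 - 2.576
z_β = -0.588

Power = Φ(z_β) = Φ(-0.588) ≈ 0.278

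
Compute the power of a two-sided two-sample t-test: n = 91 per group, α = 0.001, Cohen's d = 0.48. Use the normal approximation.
Power ≈ 0.48

Power calculation (two-sample t-test, normal approximation):
z_β = d · √(n/2) - z_{α/2}
z_β = 0.48 · √(91/2) - 3.291
z_β = 0.48 · 6.745 - 3.291
z_β = -0.053

Power = Φ(z_β) = Φ(-0.053) ≈ 0.479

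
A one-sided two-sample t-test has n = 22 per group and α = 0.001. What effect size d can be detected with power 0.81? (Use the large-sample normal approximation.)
d ≈ 1.20

Minimum detectable effect (two-sample t-test, normal approximation):
d = (z_α + z_β) / √(n/2)
d = (3.090 + 0.878) / √(22/2)
d = 3.968 / 3.317
d ≈ 1.20

By Cohen's convention (0.2 small / 0.5 medium / 0.8 large): large effect.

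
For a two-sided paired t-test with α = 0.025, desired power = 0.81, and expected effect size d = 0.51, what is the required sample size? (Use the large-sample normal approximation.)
n = 38 pairs

Sample size formula (paired t-test, normal approximation):
n = ((z_{α/2} + z_β) / d)²

z_{α/2} = 2.241 (for α = 0.025, two-sided)
z_β = 0.878 (for power = 0.81)
d = 0.51

n = ((2.241 + 0.878) / 0.51)²
n = (6.116)²
n ≈ 37.41
Round up to the next whole number: n = 38 pairs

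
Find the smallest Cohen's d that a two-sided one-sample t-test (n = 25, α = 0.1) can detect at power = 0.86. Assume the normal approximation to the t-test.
d ≈ 0.55

Minimum detectable effect (one-sample t-test, normal approximation):
d = (z_{α/2} + z_β) / √n
d = (1.645 + 1.080) / √25
d = 2.725 / 5.000
d ≈ 0.55

By Cohen's convention (0.2 small / 0.5 medium / 0.8 large): medium effect.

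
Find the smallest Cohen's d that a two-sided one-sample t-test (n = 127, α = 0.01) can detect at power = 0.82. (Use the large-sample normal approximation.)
d ≈ 0.31

Minimum detectable effect (one-sample t-test, normal approximation):
d = (z_{α/2} + z_β) / √n
d = (2.576 + 0.915) / √127
d = 3.491 / 11.269
d ≈ 0.31

By Cohen's convention (0.2 small / 0.5 medium / 0.8 large): small effect.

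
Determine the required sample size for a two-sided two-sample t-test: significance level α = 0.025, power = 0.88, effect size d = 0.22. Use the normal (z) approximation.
n = 483 per group

Sample size formula (two-sample t-test, normal approximation):
n = 2 · ((z_{α/2} + z_β) / d)²

z_{α/2} = 2.241 (for α = 0.025, two-sided)
z_β = 1.175 (for power = 0.88)
d = 0.22

n = 2 · ((2.241 + 1.175) / 0.22)²
n = 2 · (15.527)²
n ≈ 482.18
Round up to the next whole number: n = 483 per group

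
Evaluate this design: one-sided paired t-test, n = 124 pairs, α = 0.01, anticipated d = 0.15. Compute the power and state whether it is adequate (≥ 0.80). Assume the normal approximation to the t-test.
Power ≈ 0.26; the study is underpowered (power < 0.80)

Power calculation (paired t-test, normal approximation):
z_β = d · √n - z_α
z_β = 0.15 · √124 - 2.326
z_β = 0.15 · 11.136 - 2.326
z_β = -0.656

Power = Φ(z_β) = Φ(-0.656) ≈ 0.256

Effect size d = 0.15 is very small by Cohen's convention (0.2/0.5/0.8).

Threshold: power ≥ 0.80 is conventionally adequate.
Power ≈ 0.26 → the study is underpowered (power < 0.80).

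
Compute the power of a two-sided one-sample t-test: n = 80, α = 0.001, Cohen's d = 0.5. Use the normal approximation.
Power ≈ 0.88

Power calculation (one-sample t-test, normal approximation):
z_β = d · √n - z_{α/2}
z_β = 0.5 · √80 - 3.291
z_β = 0.5 · 8.944 - 3.291
z_β = 1.182

Power = Φ(z_β) = Φ(1.182) ≈ 0.881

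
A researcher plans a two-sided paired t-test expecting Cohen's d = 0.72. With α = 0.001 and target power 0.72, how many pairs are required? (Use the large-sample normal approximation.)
n = 29 pairs

Sample size formula (paired t-test, normal approximation):
n = ((z_{α/2} + z_β) / d)²

z_{α/2} = 3.291 (for α = 0.001, two-sided)
z_β = 0.583 (for power = 0.72)
d = 0.72

n = ((3.291 + 0.583) / 0.72)²
n = (5.381)²
n ≈ 28.96
Round up to the next whole number: n = 29 pairs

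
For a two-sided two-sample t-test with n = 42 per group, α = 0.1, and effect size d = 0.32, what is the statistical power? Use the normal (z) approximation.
Power ≈ 0.43

Power calculation (two-sample t-test, normal approximation):
z_β = d · √(n/2) - z_{α/2}
z_β = 0.32 · √(42/2) - 1.645
z_β = 0.32 · 4.583 - 1.645
z_β = -0.178

Power = Φ(z_β) = Φ(-0.178) ≈ 0.429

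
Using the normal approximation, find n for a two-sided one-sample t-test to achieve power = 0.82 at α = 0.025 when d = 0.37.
n = 73

Sample size formula (one-sample t-test, normal approximation):
n = ((z_{α/2} + z_β) / d)²

z_{α/2} = 2.241 (for α = 0.025, two-sided)
z_β = 0.915 (for power = 0.82)
d = 0.37

n = ((2.241 + 0.915) / 0.37)²
n = (8.530)²
n ≈ 72.76
Round up to the next whole number: n = 73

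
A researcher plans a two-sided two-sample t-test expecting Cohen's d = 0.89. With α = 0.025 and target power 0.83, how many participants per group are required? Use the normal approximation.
n = 26 per group

Sample size formula (two-sample t-test, normal approximation):
n = 2 · ((z_{α/2} + z_β) / d)²

z_{α/2} = 2.241 (for α = 0.025, two-sided)
z_β = 0.954 (for power = 0.83)
d = 0.89

n = 2 · ((2.241 + 0.954) / 0.89)²
n = 2 · (3.590)²
n ≈ 25.78
Round up to the next whole number: n = 26 per group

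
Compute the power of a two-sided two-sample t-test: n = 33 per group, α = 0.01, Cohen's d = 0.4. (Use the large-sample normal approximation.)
Power ≈ 0.17

Power calculation (two-sample t-test, normal approximation):
z_β = d · √(n/2) - z_{α/2}
z_β = 0.4 · √(33/2) - 2.576
z_β = 0.4 · 4.062 - 2.576
z_β = -0.951

Power = Φ(z_β) = Φ(-0.951) ≈ 0.171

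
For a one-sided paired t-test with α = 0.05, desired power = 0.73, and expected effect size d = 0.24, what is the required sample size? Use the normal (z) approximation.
n = 89 pairs

Sample size formula (paired t-test, normal approximation):
n = ((z_α + z_β) / d)²

z_α = 1.645 (for α = 0.05, one-sided)
z_β = 0.613 (for power = 0.73)
d = 0.24

n = ((1.645 + 0.613) / 0.24)²
n = (9.408)²
n ≈ 88.51
Round up to the next whole number: n = 89 pairs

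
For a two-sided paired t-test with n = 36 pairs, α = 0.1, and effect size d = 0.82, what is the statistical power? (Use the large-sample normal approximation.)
Power ≈ 1.00

Power calculation (paired t-test, normal approximation):
z_β = d · √n - z_{α/2}
z_β = 0.82 · √36 - 1.645
z_β = 0.82 · 6.000 - 1.645
z_β = 3.275

Power = Φ(z_β) = Φ(3.275) ≈ 0.999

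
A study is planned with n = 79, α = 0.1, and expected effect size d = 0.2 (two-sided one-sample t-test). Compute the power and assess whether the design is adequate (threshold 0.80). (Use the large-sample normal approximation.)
Power ≈ 0.55; the study is underpowered (power < 0.80)

Power calculation (one-sample t-test, normal approximation):
z_β = d · √n - z_{α/2}
z_β = 0.2 · √79 - 1.645
z_β = 0.2 · 8.888 - 1.645
z_β = 0.133

Power = Φ(z_β) = Φ(0.133) ≈ 0.553

Effect size d = 0.2 is small by Cohen's convention (0.2/0.5/0.8).

Threshold: power ≥ 0.80 is conventionally adequate.
Power ≈ 0.55 → the study is underpowered (power < 0.80).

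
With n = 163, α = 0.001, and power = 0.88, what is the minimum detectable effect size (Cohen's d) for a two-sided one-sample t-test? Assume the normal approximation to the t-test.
d ≈ 0.35

Minimum detectable effect (one-sample t-test, normal approximation):
d = (z_{α/2} + z_β) / √n
d = (3.291 + 1.175) / √163
d = 4.466 / 12.767
d ≈ 0.35

By Cohen's convention (0.2 small / 0.5 medium / 0.8 large): small effect.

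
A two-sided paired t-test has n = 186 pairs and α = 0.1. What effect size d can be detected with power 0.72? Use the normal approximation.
d ≈ 0.16

Minimum detectable effect (paired t-test, normal approximation):
d = (z_{α/2} + z_β) / √n
d = (1.645 + 0.583) / √186
d = 2.228 / 13.638
d ≈ 0.16

By Cohen's convention (0.2 small / 0.5 medium / 0.8 large): very small effect.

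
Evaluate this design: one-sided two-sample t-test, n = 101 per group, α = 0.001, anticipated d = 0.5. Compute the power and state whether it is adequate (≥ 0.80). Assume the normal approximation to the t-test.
Power ≈ 0.68; the study is underpowered (power < 0.80)

Power calculation (two-sample t-test, normal approximation):
z_β = d · √(n/2) - z_α
z_β = 0.5 · √(101/2) - 3.090
z_β = 0.5 · 7.106 - 3.090
z_β = 0.463

Power = Φ(z_β) = Φ(0.463) ≈ 0.678

Effect size d = 0.5 is medium by Cohen's convention (0.2/0.5/0.8).

Threshold: power ≥ 0.80 is conventionally adequate.
Power ≈ 0.68 → the study is underpowered (power < 0.80).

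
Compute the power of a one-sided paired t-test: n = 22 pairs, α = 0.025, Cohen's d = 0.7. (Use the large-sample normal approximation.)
Power ≈ 0.91

Power calculation (paired t-test, normal approximation):
z_β = d · √n - z_α
z_β = 0.7 · √22 - 1.960
z_β = 0.7 · 4.690 - 1.960
z_β = 1.323

Power = Φ(z_β) = Φ(1.323) ≈ 0.907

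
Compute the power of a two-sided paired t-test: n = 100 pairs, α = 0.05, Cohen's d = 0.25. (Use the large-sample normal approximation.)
Power ≈ 0.71

Power calculation (paired t-test, normal approximation):
z_β = d · √n - z_{α/2}
z_β = 0.25 · √100 - 1.960
z_β = 0.25 · 10.000 - 1.960
z_β = 0.540

Power = Φ(z_β) = Φ(0.540) ≈ 0.705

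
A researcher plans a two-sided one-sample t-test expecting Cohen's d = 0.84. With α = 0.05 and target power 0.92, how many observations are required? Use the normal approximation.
n = 17

Sample size formula (one-sample t-test, normal approximation):
n = ((z_{α/2} + z_β) / d)²

z_{α/2} = 1.960 (for α = 0.05, two-sided)
z_β = 1.405 (for power = 0.92)
d = 0.84

n = ((1.960 + 1.405) / 0.84)²
n = (4.006)²
n ≈ 16.05
Round up to the next whole number: n = 17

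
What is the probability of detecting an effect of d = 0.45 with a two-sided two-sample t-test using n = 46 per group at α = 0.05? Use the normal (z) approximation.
Power ≈ 0.58

Power calculation (two-sample t-test, normal approximation):
z_β = d · √(n/2) - z_{α/2}
z_β = 0.45 · √(46/2) - 1.960
z_β = 0.45 · 4.796 - 1.960
z_β = 0.198

Power = Φ(z_β) = Φ(0.198) ≈ 0.579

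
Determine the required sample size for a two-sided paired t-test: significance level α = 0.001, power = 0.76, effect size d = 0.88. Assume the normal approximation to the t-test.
n = 21 pairs

Sample size formula (paired t-test, normal approximation):
n = ((z_{α/2} + z_β) / d)²

z_{α/2} = 3.291 (for α = 0.001, two-sided)
z_β = 0.706 (for power = 0.76)
d = 0.88

n = ((3.291 + 0.706) / 0.88)²
n = (4.542)²
n ≈ 20.63
Round up to the next whole number: n = 21 pairs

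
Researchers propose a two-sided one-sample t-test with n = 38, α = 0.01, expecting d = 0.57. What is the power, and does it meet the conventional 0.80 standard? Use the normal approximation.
Power ≈ 0.83; the study is adequately powered (power ≥ 0.80)

Power calculation (one-sample t-test, normal approximation):
z_β = d · √n - z_{α/2}
z_β = 0.57 · √38 - 2.576
z_β = 0.57 · 6.164 - 2.576
z_β = 0.938

Power = Φ(z_β) = Φ(0.938) ≈ 0.826

Effect size d = 0.57 is medium by Cohen's convention (0.2/0.5/0.8).

Threshold: power ≥ 0.80 is conventionally adequate.
Power ≈ 0.83 → the study is adequately powered (power ≥ 0.80).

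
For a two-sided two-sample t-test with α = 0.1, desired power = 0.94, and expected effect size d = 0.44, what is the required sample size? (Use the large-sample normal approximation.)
n = 106 per group

Sample size formula (two-sample t-test, normal approximation):
n = 2 · ((z_{α/2} + z_β) / d)²

z_{α/2} = 1.645 (for α = 0.1, two-sided)
z_β = 1.555 (for power = 0.94)
d = 0.44

n = 2 · ((1.645 + 1.555) / 0.44)²
n = 2 · (7.273)²
n ≈ 105.79
Round up to the next whole number: n = 106 per group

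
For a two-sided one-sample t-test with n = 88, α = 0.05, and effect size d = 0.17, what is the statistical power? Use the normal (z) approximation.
Power ≈ 0.36

Power calculation (one-sample t-test, normal approximation):
z_β = d · √n - z_{α/2}
z_β = 0.17 · √88 - 1.960
z_β = 0.17 · 9.381 - 1.960
z_β = -0.365

Power = Φ(z_β) = Φ(-0.365) ≈ 0.357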